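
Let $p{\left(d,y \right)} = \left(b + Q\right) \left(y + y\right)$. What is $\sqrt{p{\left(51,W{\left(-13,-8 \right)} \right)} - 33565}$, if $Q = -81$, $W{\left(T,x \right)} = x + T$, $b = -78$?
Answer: $i \sqrt{26887} \approx 163.97 i$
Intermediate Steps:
$W{\left(T,x \right)} = T + x$
$p{\left(d,y \right)} = - 318 y$ ($p{\left(d,y \right)} = \left(-78 - 81\right) \left(y + y\right) = - 159 \cdot 2 y = - 318 y$)
$\sqrt{p{\left(51,W{\left(-13,-8 \right)} \right)} - 33565} = \sqrt{- 318 \left(-13 - 8\right) - 33565} = \sqrt{\left(-318\right) \left(-21\right) - 33565} = \sqrt{6678 - 33565} = \sqrt{-26887} = i \sqrt{26887}$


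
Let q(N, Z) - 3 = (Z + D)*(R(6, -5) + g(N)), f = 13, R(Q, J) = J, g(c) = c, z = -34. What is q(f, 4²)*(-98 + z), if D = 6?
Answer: -23628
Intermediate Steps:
q(N, Z) = 3 + (-5 + N)*(6 + Z) (q(N, Z) = 3 + (Z + 6)*(-5 + N) = 3 + (6 + Z)*(-5 + N) = 3 + (-5 + N)*(6 + Z))
q(f, 4²)*(-98 + z) = (-27 - 5*4² + 6*13 + 13*4²)*(-98 - 34) = (-27 - 5*16 + 78 + 13*16)*(-132) = (-27 - 80 + 78 + 208)*(-132) = 179*(-132) = -23628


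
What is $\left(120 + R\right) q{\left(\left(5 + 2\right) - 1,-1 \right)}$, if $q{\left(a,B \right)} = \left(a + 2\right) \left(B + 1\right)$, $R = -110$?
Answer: $0$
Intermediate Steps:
$q{\left(a,B \right)} = \left(1 + B\right) \left(2 + a\right)$ ($q{\left(a,B \right)} = \left(2 + a\right) \left(1 + B\right) = \left(1 + B\right) \left(2 + a\right)$)
$\left(120 + R\right) q{\left(\left(5 + 2\right) - 1,-1 \right)} = \left(120 - 110\right) \left(2 + \left(\left(5 + 2\right) - 1\right) + 2 \left(-1\right) - \left(\left(5 + 2\right) - 1\right)\right) = 10 \left(2 + \left(7 - 1\right) - 2 - \left(7 - 1\right)\right) = 10 \left(2 + 6 - 2 - 6\right) = 10 \cdot 0 = 0$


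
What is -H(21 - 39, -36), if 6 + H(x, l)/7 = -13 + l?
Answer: 385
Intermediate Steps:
H(x, l) = -133 + 7*l (H(x, l) = -42 + 7*(-13 + l) = -42 + (-91 + 7*l) = -133 + 7*l)
-H(21 - 39, -36) = -(-133 + 7*(-36)) = -(-133 - 252) = -1*(-385) = 385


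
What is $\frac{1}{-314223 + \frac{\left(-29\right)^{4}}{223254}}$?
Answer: $- \frac{223254}{70150834361} \approx -3.1825 \cdot 10^{-6}$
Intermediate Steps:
$\frac{1}{-314223 + \frac{\left(-29\right)^{4}}{223254}} = \frac{1}{-314223 + 707281 \cdot \frac{1}{223254}} = \frac{1}{-314223 + \frac{707281}{223254}} = \frac{1}{- \frac{70150834361}{223254}} = - \frac{223254}{70150834361}$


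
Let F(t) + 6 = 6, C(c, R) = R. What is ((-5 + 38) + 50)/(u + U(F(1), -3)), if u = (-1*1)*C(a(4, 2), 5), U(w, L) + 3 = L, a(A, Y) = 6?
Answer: -83/11 ≈ -7.5455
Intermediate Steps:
F(t) = 0 (F(t) = -6 + 6 = 0)
U(w, L) = -3 + L
u = -5 (u = -1*1*5 = -1*5 = -5)
((-5 + 38) + 50)/(u + U(F(1), -3)) = ((-5 + 38) + 50)/(-5 + (-3 - 3)) = (33 + 50)/(-5 - 6) = 83/(-11) = 83*(-1/11) = -83/11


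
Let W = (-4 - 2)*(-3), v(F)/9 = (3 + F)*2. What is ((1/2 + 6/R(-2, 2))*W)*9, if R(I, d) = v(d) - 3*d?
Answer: 648/7 ≈ 92.571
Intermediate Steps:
v(F) = 54 + 18*F (v(F) = 9*((3 + F)*2) = 9*(6 + 2*F) = 54 + 18*F)
W = 18 (W = -6*(-3) = 18)
R(I, d) = 54 + 15*d (R(I, d) = (54 + 18*d) - 3*d = 54 + 15*d)
((1/2 + 6/R(-2, 2))*W)*9 = ((1/2 + 6/(54 + 15*2))*18)*9 = ((1*(1/2) + 6/(54 + 30))*18)*9 = ((1/2 + 6/84)*18)*9 = ((1/2 + 6*(1/84))*18)*9 = ((1/2 + 1/14)*18)*9 = ((4/7)*18)*9 = (72/7)*9 = 648/7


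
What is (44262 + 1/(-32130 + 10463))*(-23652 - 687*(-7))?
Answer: -18070903420779/21667 ≈ -8.3403e+8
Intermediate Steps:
(44262 + 1/(-32130 + 10463))*(-23652 - 687*(-7)) = (44262 + 1/(-21667))*(-23652 + 4809) = (44262 - 1/21667)*(-18843) = (959024753/21667)*(-18843) = -18070903420779/21667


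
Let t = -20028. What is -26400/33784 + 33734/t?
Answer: -104275541/42289122 ≈ -2.4658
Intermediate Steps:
-26400/33784 + 33734/t = -26400/33784 + 33734/(-20028) = -26400*1/33784 + 33734*(-1/20028) = -3300/4223 - 16867/10014 = -104275541/42289122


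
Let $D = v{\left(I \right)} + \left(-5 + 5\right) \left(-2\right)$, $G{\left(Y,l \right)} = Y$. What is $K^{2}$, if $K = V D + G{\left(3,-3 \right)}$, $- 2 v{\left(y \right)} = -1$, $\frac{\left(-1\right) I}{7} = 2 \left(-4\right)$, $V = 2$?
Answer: $16$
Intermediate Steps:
$I = 56$ ($I = - 7 \cdot 2 \left(-4\right) = \left(-7\right) \left(-8\right) = 56$)
$v{\left(y \right)} = \frac{1}{2}$ ($v{\left(y \right)} = \left(- \frac{1}{2}\right) \left(-1\right) = \frac{1}{2}$)
$D = \frac{1}{2}$ ($D = \frac{1}{2} + \left(-5 + 5\right) \left(-2\right) = \frac{1}{2} + 0 \left(-2\right) = \frac{1}{2} + 0 = \frac{1}{2} \approx 0.5$)
$K = 4$ ($K = 2 \cdot \frac{1}{2} + 3 = 1 + 3 = 4$)
$K^{2} = 4^{2} = 16$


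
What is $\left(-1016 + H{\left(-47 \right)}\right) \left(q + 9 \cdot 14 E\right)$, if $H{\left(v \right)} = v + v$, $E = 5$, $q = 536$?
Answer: $-1294260$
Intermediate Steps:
$H{\left(v \right)} = 2 v$
$\left(-1016 + H{\left(-47 \right)}\right) \left(q + 9 \cdot 14 E\right) = \left(-1016 + 2 \left(-47\right)\right) \left(536 + 9 \cdot 14 \cdot 5\right) = \left(-1016 - 94\right) \left(536 + 126 \cdot 5\right) = - 1110 \left(536 + 630\right) = \left(-1110\right) 1166 = -1294260$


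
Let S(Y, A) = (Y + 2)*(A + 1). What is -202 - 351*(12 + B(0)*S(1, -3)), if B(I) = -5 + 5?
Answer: -4414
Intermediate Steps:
B(I) = 0
S(Y, A) = (1 + A)*(2 + Y) (S(Y, A) = (2 + Y)*(1 + A) = (1 + A)*(2 + Y))
-202 - 351*(12 + B(0)*S(1, -3)) = -202 - 351*(12 + 0*(2 + 1 + 2*(-3) - 3*1)) = -202 - 351*(12 + 0*(2 + 1 - 6 - 3)) = -202 - 351*(12 + 0*(-6)) = -202 - 351*(12 + 0) = -202 - 351*12 = -202 - 4212 = -4414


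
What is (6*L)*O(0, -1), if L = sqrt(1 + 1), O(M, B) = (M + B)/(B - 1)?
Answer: 3*sqrt(2) ≈ 4.2426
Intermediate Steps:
O(M, B) = (B + M)/(-1 + B)
L = sqrt(2) ≈ 1.4142
(6*L)*O(0, -1) = (6*sqrt(2))*((-1 + 0)/(-1 - 1)) = (6*sqrt(2))*(-1/(-2)) = (6*sqrt(2))*(-1/2*(-1)) = (6*sqrt(2))*(1/2) = 3*sqrt(2)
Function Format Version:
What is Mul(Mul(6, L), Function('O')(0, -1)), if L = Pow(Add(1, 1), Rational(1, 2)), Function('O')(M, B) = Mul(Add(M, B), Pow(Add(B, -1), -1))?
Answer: Mul(3, Pow(2, Rational(1, 2))) ≈ 4.2426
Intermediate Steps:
Function('O')(M, B) = Mul(Pow(Add(-1, B), -1), Add(B, M)) (Function('O')(M, B) = Mul(Add(B, M), Pow(Add(-1, B), -1)) = Mul(Pow(Add(-1, B), -1), Add(B, M)))
L = Pow(2, Rational(1, 2)) ≈ 1.4142
Mul(Mul(6, L), Function('O')(0, -1)) = Mul(Mul(6, Pow(2, Rational(1, 2))), Mul(Pow(Add(-1, -1), -1), Add(-1, 0))) = Mul(Mul(6, Pow(2, Rational(1, 2))), Mul(Pow(-2, -1), -1)) = Mul(Mul(6, Pow(2, Rational(1, 2))), Mul(Rational(-1, 2), -1)) = Mul(Mul(6, Pow(2, Rational(1, 2))), Rational(1, 2)) = Mul(3, Pow(2, Rational(1, 2)))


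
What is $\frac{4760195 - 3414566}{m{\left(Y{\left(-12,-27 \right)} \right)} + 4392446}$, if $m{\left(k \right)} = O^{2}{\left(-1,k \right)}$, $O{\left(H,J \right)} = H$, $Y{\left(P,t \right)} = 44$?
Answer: $\frac{448543}{1464149} \approx 0.30635$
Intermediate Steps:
$m{\left(k \right)} = 1$ ($m{\left(k \right)} = \left(-1\right)^{2} = 1$)
$\frac{4760195 - 3414566}{m{\left(Y{\left(-12,-27 \right)} \right)} + 4392446} = \frac{4760195 - 3414566}{1 + 4392446} = \frac{4760195 - 3414566}{4392447} = \left(4760195 - 3414566\right) \frac{1}{4392447} = 1345629 \cdot \frac{1}{4392447} = \frac{448543}{1464149}$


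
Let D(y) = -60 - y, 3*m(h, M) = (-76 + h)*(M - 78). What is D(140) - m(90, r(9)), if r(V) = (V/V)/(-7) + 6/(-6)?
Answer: 508/3 ≈ 169.33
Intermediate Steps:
r(V) = -8/7 (r(V) = 1*(-⅐) + 6*(-⅙) = -⅐ - 1 = -8/7)
m(h, M) = (-78 + M)*(-76 + h)/3 (m(h, M) = ((-76 + h)*(M - 78))/3 = ((-76 + h)*(-78 + M))/3 = ((-78 + M)*(-76 + h))/3 = (-78 + M)*(-76 + h)/3)
D(140) - m(90, r(9)) = (-60 - 1*140) - (1976 - 26*90 - 76/3*(-8/7) + (⅓)*(-8/7)*90) = (-60 - 140) - (1976 - 2340 + 608/21 - 240/7) = -200 - 1*(-1108/3) = -200 + 1108/3 = 508/3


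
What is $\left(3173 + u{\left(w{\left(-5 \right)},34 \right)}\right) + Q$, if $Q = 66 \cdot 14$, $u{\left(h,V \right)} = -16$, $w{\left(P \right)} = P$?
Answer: $4081$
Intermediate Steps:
$Q = 924$
$\left(3173 + u{\left(w{\left(-5 \right)},34 \right)}\right) + Q = \left(3173 - 16\right) + 924 = 3157 + 924 = 4081$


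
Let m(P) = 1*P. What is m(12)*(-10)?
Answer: -120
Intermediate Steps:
m(P) = P
m(12)*(-10) = 12*(-10) = -120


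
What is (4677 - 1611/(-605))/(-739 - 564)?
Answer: -2831196/788315 ≈ -3.5915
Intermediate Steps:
(4677 - 1611/(-605))/(-739 - 564) = (4677 - 1611*(-1/605))/(-1303) = (4677 + 1611/605)*(-1/1303) = (2831196/605)*(-1/1303) = -2831196/788315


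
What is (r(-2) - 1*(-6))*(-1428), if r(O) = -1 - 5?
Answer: 0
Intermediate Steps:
r(O) = -6
(r(-2) - 1*(-6))*(-1428) = (-6 - 1*(-6))*(-1428) = (-6 + 6)*(-1428) = 0*(-1428) = 0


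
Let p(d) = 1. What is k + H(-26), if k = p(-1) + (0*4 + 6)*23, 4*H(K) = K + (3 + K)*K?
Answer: 282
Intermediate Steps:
H(K) = K/4 + K*(3 + K)/4 (H(K) = (K + (3 + K)*K)/4 = (K + K*(3 + K))/4 = K/4 + K*(3 + K)/4)
k = 139 (k = 1 + (0*4 + 6)*23 = 1 + (0 + 6)*23 = 1 + 6*23 = 1 + 138 = 139)
k + H(-26) = 139 + (¼)*(-26)*(4 - 26) = 139 + (¼)*(-26)*(-22) = 139 + 143 = 282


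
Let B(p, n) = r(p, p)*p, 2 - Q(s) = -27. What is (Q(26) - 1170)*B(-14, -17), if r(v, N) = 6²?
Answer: 575064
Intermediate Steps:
r(v, N) = 36
Q(s) = 29 (Q(s) = 2 - 1*(-27) = 2 + 27 = 29)
B(p, n) = 36*p
(Q(26) - 1170)*B(-14, -17) = (29 - 1170)*(36*(-14)) = -1141*(-504) = 575064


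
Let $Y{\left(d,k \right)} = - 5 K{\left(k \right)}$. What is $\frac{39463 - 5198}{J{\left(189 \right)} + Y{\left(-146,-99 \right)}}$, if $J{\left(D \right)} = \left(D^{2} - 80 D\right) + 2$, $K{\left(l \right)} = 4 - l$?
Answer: $\frac{34265}{20088} \approx 1.7057$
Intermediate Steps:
$Y{\left(d,k \right)} = -20 + 5 k$ ($Y{\left(d,k \right)} = - 5 \left(4 - k\right) = -20 + 5 k$)
$J{\left(D \right)} = 2 + D^{2} - 80 D$
$\frac{39463 - 5198}{J{\left(189 \right)} + Y{\left(-146,-99 \right)}} = \frac{39463 - 5198}{\left(2 + 189^{2} - 15120\right) + \left(-20 + 5 \left(-99\right)\right)} = \frac{34265}{\left(2 + 35721 - 15120\right) - 515} = \frac{34265}{20603 - 515} = \frac{34265}{20088}$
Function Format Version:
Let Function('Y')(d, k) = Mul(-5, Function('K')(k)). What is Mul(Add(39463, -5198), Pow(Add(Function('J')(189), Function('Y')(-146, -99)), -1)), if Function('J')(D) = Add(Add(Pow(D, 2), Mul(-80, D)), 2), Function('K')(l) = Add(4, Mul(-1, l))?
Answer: Rational(34265, 20088) ≈ 1.7057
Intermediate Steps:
Function('Y')(d, k) = Add(-20, Mul(5, k)) (Function('Y')(d, k) = Mul(-5, Add(4, Mul(-1, k))) = Add(-20, Mul(5, k)))
Function('J')(D) = Add(2, Pow(D, 2), Mul(-80, D))
Mul(Add(39463, -5198), Pow(Add(Function('J')(189), Function('Y')(-146, -99)), -1)) = Mul(Add(39463, -5198), Pow(Add(Add(2, Pow(189, 2), Mul(-80, 189)), Add(-20, Mul(5, -99))), -1)) = Mul(34265, Pow(Add(Add(2, 35721, -15120), Add(-20, -495)), -1)) = Mul(34265, Pow(Add(20603, -515), -1)) = Mul(34265, Pow(20088, -1)) = Mul(34265, Rational(1, 20088)) = Rational(34265, 20088)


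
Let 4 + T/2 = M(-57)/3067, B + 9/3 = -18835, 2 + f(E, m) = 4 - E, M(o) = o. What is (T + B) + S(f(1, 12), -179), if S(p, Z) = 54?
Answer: -57635178/3067 ≈ -18792.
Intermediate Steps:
f(E, m) = 2 - E (f(E, m) = -2 + (4 - E) = 2 - E)
B = -18838 (B = -3 - 18835 = -18838)
T = -24650/3067 (T = -8 + 2*(-57/3067) = -8 - 114/3067 = -24650/3067 ≈ -8.0372)
(T + B) + S(f(1, 12), -179) = (-24650/3067 - 18838) + 54 = -57800796/3067 + 54 = -57635178/3067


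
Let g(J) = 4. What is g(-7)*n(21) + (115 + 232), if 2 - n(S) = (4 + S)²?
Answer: -2145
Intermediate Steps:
n(S) = 2 - (4 + S)²
g(-7)*n(21) + (115 + 232) = 4*(2 - (4 + 21)²) + (115 + 232) = 4*(2 - 1*25²) + 347 = 4*(2 - 1*625) + 347 = 4*(2 - 625) + 347 = 4*(-623) + 347 = -2492 + 347 = -2145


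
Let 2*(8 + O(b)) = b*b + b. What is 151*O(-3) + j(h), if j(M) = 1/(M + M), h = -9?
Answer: -13591/18 ≈ -755.06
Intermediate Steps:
O(b) = -8 + b/2 + b²/2 (O(b) = -8 + (b*b + b)/2 = -8 + (b² + b)/2 = -8 + (b + b²)/2 = -8 + (b/2 + b²/2) = -8 + b/2 + b²/2)
j(M) = 1/(2*M)
151*O(-3) + j(h) = 151*(-8 + (½)*(-3) + (½)*(-3)²) + (½)/(-9) = 151*(-8 - 3/2 + (½)*9) + (½)*(-⅑) = 151*(-8 - 3/2 + 9/2) - 1/18 = 151*(-5) - 1/18 = -755 - 1/18 = -13591/18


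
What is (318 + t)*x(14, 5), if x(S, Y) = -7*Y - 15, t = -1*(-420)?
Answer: -36900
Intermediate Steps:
t = 420
x(S, Y) = -15 - 7*Y
(318 + t)*x(14, 5) = (318 + 420)*(-15 - 7*5) = 738*(-15 - 35) = 738*(-50) = -36900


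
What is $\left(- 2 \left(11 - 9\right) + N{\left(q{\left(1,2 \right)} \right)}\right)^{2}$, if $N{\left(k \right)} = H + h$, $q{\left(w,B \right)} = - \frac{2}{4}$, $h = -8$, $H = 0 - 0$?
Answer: $144$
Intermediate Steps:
$H = 0$ ($H = 0 + 0 = 0$)
$q{\left(w,B \right)} = - \frac{1}{2}$ ($q{\left(w,B \right)} = \left(-2\right) \frac{1}{4} = - \frac{1}{2}$)
$N{\left(k \right)} = -8$ ($N{\left(k \right)} = 0 - 8 = -8$)
$\left(- 2 \left(11 - 9\right) + N{\left(q{\left(1,2 \right)} \right)}\right)^{2} = \left(- 2 \left(11 - 9\right) - 8\right)^{2} = \left(\left(-2\right) 2 - 8\right)^{2} = \left(-4 - 8\right)^{2} = \left(-12\right)^{2} = 144$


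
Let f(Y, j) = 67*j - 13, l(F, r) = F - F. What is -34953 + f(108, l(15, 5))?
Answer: -34966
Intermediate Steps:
l(F, r) = 0
f(Y, j) = -13 + 67*j
-34953 + f(108, l(15, 5)) = -34953 + (-13 + 67*0) = -34953 + (-13 + 0) = -34953 - 13 = -34966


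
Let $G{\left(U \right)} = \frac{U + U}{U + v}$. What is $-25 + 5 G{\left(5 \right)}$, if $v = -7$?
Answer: $-50$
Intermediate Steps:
$G{\left(U \right)} = \frac{2 U}{-7 + U}$ ($G{\left(U \right)} = \frac{U + U}{U - 7} = \frac{2 U}{-7 + U}$)
$-25 + 5 G{\left(5 \right)} = -25 + 5 \cdot 2 \cdot 5 \frac{1}{-7 + 5} = -25 + 5 \cdot 2 \cdot 5 \frac{1}{-2} = -25 + 5 \cdot 2 \cdot 5 \left(- \frac{1}{2}\right) = -25 + 5 \left(-5\right) = -25 - 25 = -50$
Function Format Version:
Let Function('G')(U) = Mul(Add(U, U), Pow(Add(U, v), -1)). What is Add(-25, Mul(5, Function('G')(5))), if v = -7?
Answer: -50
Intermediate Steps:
Function('G')(U) = Mul(2, U, Pow(Add(-7, U), -1)) (Function('G')(U) = Mul(Add(U, U), Pow(Add(U, -7), -1)) = Mul(Mul(2, U), Pow(Add(-7, U), -1)) = Mul(2, U, Pow(Add(-7, U), -1)))
Add(-25, Mul(5, Function('G')(5))) = Add(-25, Mul(5, Mul(2, 5, Pow(Add(-7, 5), -1)))) = Add(-25, Mul(5, Mul(2, 5, Pow(-2, -1)))) = Add(-25, Mul(5, Mul(2, 5, Rational(-1, 2)))) = Add(-25, Mul(5, -5)) = Add(-25, -25) = -50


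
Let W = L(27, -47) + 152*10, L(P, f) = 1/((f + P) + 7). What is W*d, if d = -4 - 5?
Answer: -177831/13 ≈ -13679.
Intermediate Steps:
L(P, f) = 1/(7 + P + f) (L(P, f) = 1/((P + f) + 7) = 1/(7 + P + f))
W = 19759/13 (W = 1/(7 + 27 - 47) + 152*10 = 1/(-13) + 1520 = -1/13 + 1520 = 19759/13 ≈ 1519.9)
d = -9
W*d = (19759/13)*(-9) = -177831/13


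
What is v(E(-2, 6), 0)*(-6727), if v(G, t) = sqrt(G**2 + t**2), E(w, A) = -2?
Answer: -13454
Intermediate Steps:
v(E(-2, 6), 0)*(-6727) = sqrt((-2)**2 + 0**2)*(-6727) = sqrt(4 + 0)*(-6727) = sqrt(4)*(-6727) = 2*(-6727) = -13454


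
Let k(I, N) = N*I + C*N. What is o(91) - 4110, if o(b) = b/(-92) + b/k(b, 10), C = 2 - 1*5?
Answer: -83204327/20240 ≈ -4110.9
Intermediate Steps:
C = -3 (C = 2 - 5 = -3)
k(I, N) = -3*N + I*N (k(I, N) = N*I - 3*N = I*N - 3*N = -3*N + I*N)
o(b) = -b/92 + b/(-30 + 10*b) (o(b) = b/(-92) + b/((10*(-3 + b))) = b*(-1/92) + b/(-30 + 10*b) = -b/92 + b/(-30 + 10*b))
o(91) - 4110 = (1/460)*91*(61 - 5*91)/(-3 + 91) - 4110 = (1/460)*91*(61 - 455)/88 - 4110 = (1/460)*91*(1/88)*(-394) - 4110 = -17927/20240 - 4110 = -83204327/20240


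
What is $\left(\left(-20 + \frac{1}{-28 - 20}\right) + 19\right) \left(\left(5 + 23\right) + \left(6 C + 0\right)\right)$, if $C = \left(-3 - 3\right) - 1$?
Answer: $\frac{343}{24} \approx 14.292$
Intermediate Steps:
$C = -7$ ($C = -6 - 1 = -7$)
$\left(\left(-20 + \frac{1}{-28 - 20}\right) + 19\right) \left(\left(5 + 23\right) + \left(6 C + 0\right)\right) = \left(\left(-20 + \frac{1}{-28 - 20}\right) + 19\right) \left(\left(5 + 23\right) + \left(6 \left(-7\right) + 0\right)\right) = \left(\left(-20 + \frac{1}{-48}\right) + 19\right) \left(28 + \left(-42 + 0\right)\right) = \left(\left(-20 - \frac{1}{48}\right) + 19\right) \left(28 - 42\right) = \left(- \frac{961}{48} + 19\right) \left(-14\right) = \left(- \frac{49}{48}\right) \left(-14\right) = \frac{343}{24}$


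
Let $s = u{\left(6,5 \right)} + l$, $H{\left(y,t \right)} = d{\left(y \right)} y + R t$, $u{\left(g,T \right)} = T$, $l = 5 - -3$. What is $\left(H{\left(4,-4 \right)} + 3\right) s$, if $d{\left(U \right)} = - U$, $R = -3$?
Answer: $-13$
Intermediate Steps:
$l = 8$ ($l = 5 + 3 = 8$)
$H{\left(y,t \right)} = - y^{2} - 3 t$ ($H{\left(y,t \right)} = - y y - 3 t = - y^{2} - 3 t$)
$s = 13$ ($s = 5 + 8 = 13$)
$\left(H{\left(4,-4 \right)} + 3\right) s = \left(\left(- 4^{2} - -12\right) + 3\right) 13 = \left(\left(\left(-1\right) 16 + 12\right) + 3\right) 13 = \left(\left(-16 + 12\right) + 3\right) 13 = \left(-4 + 3\right) 13 = \left(-1\right) 13 = -13$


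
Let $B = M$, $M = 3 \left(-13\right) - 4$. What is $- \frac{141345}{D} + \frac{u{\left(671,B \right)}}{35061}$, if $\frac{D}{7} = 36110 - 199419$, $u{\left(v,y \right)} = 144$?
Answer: $\frac{1706770839}{13360145981} \approx 0.12775$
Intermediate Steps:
$M = -43$ ($M = -39 - 4 = -43$)
$B = -43$
$D = -1143163$ ($D = 7 \left(36110 - 199419\right) = 7 \left(-163309\right) = -1143163$)
$- \frac{141345}{D} + \frac{u{\left(671,B \right)}}{35061} = - \frac{141345}{-1143163} + \frac{144}{35061} = \left(-141345\right) \left(- \frac{1}{1143163}\right) + 144 \cdot \frac{1}{35061} = \frac{141345}{1143163} + \frac{48}{11687} = \frac{1706770839}{13360145981}$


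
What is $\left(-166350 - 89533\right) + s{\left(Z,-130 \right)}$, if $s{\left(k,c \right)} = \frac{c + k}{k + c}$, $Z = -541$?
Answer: $-255882$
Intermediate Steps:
$s{\left(k,c \right)} = 1$ ($s{\left(k,c \right)} = \frac{c + k}{c + k} = 1$)
$\left(-166350 - 89533\right) + s{\left(Z,-130 \right)} = \left(-166350 - 89533\right) + 1 = -255883 + 1 = -255882$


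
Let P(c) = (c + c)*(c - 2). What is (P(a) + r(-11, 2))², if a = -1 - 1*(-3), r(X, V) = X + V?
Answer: 81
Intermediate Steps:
r(X, V) = V + X
a = 2 (a = -1 + 3 = 2)
P(c) = 2*c*(-2 + c) (P(c) = (2*c)*(-2 + c) = 2*c*(-2 + c))
(P(a) + r(-11, 2))² = (2*2*(-2 + 2) + (2 - 11))² = (2*2*0 - 9)² = (0 - 9)² = (-9)² = 81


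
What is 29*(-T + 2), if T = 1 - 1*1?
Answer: 58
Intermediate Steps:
T = 0 (T = 1 - 1 = 0)
29*(-T + 2) = 29*(-1*0 + 2) = 29*(0 + 2) = 29*2 = 58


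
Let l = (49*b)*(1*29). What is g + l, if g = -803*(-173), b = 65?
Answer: 231284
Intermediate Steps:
g = 138919
l = 92365 (l = (49*65)*(1*29) = 3185*29 = 92365)
g + l = 138919 + 92365 = 231284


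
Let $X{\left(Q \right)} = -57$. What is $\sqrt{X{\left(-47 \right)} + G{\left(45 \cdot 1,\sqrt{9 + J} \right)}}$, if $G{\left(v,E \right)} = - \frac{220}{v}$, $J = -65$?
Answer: $\frac{i \sqrt{557}}{3} \approx 7.867 i$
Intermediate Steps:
$\sqrt{X{\left(-47 \right)} + G{\left(45 \cdot 1,\sqrt{9 + J} \right)}} = \sqrt{-57 - \frac{220}{45 \cdot 1}} = \sqrt{-57 - \frac{220}{45}} = \sqrt{-57 - \frac{44}{9}} = \sqrt{- \frac{557}{9}} = \frac{i \sqrt{557}}{3}$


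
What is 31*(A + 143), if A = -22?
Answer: 3751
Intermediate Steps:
31*(A + 143) = 31*(-22 + 143) = 31*121 = 3751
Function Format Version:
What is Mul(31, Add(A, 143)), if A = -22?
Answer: 3751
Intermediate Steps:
Mul(31, Add(A, 143)) = Mul(31, Add(-22, 143)) = Mul(31, 121) = 3751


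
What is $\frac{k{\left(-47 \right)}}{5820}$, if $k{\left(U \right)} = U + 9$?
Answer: $- \frac{19}{2910} \approx -0.0065292$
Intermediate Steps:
$k{\left(U \right)} = 9 + U$
$\frac{k{\left(-47 \right)}}{5820} = \frac{9 - 47}{5820} = \left(-38\right) \frac{1}{5820} = - \frac{19}{2910}$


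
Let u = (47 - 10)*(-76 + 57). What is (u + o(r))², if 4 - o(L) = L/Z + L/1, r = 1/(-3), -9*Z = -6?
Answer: 17547721/36 ≈ 4.8744e+5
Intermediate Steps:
Z = ⅔ (Z = -⅑*(-6) = ⅔ ≈ 0.66667)
r = -⅓ ≈ -0.33333
o(L) = 4 - 5*L/2 (o(L) = 4 - (L/(⅔) + L/1) = 4 - (L*(3/2) + L*1) = 4 - (3*L/2 + L) = 4 - 5*L/2)
u = -703 (u = 37*(-19) = -703)
(u + o(r))² = (-703 + (4 - 5/2*(-⅓)))² = (-703 + (4 + ⅚))² = (-703 + 29/6)² = (-4189/6)² = 17547721/36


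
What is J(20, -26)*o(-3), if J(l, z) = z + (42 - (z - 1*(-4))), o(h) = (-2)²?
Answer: 152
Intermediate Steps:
o(h) = 4
J(l, z) = 38 (J(l, z) = z + (42 - (z + 4)) = z + (42 - (4 + z)) = z + (42 + (-4 - z)) = z + (38 - z) = 38)
J(20, -26)*o(-3) = 38*4 = 152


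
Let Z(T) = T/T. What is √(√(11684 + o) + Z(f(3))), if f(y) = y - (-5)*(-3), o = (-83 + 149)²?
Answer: √(1 + 2*√4010) ≈ 11.298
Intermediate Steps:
o = 4356 (o = 66² = 4356)
f(y) = -15 + y (f(y) = y - 1*15 = y - 15 = -15 + y)
Z(T) = 1
√(√(11684 + o) + Z(f(3))) = √(√(11684 + 4356) + 1) = √(√16040 + 1) = √(2*√4010 + 1) = √(1 + 2*√4010)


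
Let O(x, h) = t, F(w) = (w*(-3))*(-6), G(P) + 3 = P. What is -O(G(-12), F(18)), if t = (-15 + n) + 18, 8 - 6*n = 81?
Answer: 55/6 ≈ 9.1667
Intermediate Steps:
n = -73/6 (n = 4/3 - ⅙*81 = 4/3 - 27/2 = -73/6 ≈ -12.167)
G(P) = -3 + P
F(w) = 18*w (F(w) = -3*w*(-6) = 18*w)
t = -55/6 (t = (-15 - 73/6) + 18 = -163/6 + 18 = -55/6 ≈ -9.1667)
O(x, h) = -55/6
-O(G(-12), F(18)) = -1*(-55/6) = 55/6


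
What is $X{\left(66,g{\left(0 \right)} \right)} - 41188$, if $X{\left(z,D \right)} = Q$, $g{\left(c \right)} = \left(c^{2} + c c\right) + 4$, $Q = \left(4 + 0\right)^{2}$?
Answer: $-41172$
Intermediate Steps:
$Q = 16$ ($Q = 4^{2} = 16$)
$g{\left(c \right)} = 4 + 2 c^{2}$ ($g{\left(c \right)} = \left(c^{2} + c^{2}\right) + 4 = 2 c^{2} + 4 = 4 + 2 c^{2}$)
$X{\left(z,D \right)} = 16$
$X{\left(66,g{\left(0 \right)} \right)} - 41188 = 16 - 41188 = -41172$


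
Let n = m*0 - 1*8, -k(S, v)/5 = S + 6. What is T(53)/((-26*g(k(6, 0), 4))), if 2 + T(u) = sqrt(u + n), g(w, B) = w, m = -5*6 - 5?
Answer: -1/780 + sqrt(5)/520 ≈ 0.0030181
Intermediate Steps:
m = -35 (m = -30 - 5 = -35)
k(S, v) = -30 - 5*S (k(S, v) = -5*(S + 6) = -5*(6 + S) = -30 - 5*S)
n = -8 (n = -35*0 - 1*8 = 0 - 8 = -8)
T(u) = -2 + sqrt(-8 + u) (T(u) = -2 + sqrt(u - 8) = -2 + sqrt(-8 + u))
T(53)/((-26*g(k(6, 0), 4))) = (-2 + sqrt(-8 + 53))/((-26*(-30 - 5*6))) = (-2 + sqrt(45))/((-26*(-30 - 30))) = (-2 + 3*sqrt(5))/((-26*(-60))) = (-2 + 3*sqrt(5))/1560 = (-2 + 3*sqrt(5))*(1/1560) = -1/780 + sqrt(5)/520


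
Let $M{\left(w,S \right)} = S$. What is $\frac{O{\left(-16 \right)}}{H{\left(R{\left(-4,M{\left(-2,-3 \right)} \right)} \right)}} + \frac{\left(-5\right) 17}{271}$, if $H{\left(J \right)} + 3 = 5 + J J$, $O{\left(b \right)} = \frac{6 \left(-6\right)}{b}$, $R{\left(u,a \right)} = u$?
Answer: $- \frac{409}{2168} \approx -0.18865$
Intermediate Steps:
$O{\left(b \right)} = - \frac{36}{b}$
$H{\left(J \right)} = 2 + J^{2}$ ($H{\left(J \right)} = -3 + \left(5 + J J\right) = -3 + \left(5 + J^{2}\right) = 2 + J^{2}$)
$\frac{O{\left(-16 \right)}}{H{\left(R{\left(-4,M{\left(-2,-3 \right)} \right)} \right)}} + \frac{\left(-5\right) 17}{271} = \frac{\left(-36\right) \frac{1}{-16}}{2 + \left(-4\right)^{2}} + \frac{\left(-5\right) 17}{271} = \frac{\left(-36\right) \left(- \frac{1}{16}\right)}{2 + 16} - \frac{85}{271} = \frac{9}{4 \cdot 18} - \frac{85}{271} = \frac{9}{4} \cdot \frac{1}{18} - \frac{85}{271} = \frac{1}{8} - \frac{85}{271} = - \frac{409}{2168}$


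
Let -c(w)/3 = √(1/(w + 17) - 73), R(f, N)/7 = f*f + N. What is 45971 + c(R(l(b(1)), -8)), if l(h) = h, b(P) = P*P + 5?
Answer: 45971 - 26*I*√4899/71 ≈ 45971.0 - 25.631*I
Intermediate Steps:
b(P) = 5 + P² (b(P) = P² + 5 = 5 + P²)
R(f, N) = 7*N + 7*f² (R(f, N) = 7*(f*f + N) = 7*(f² + N) = 7*(N + f²) = 7*N + 7*f²)
c(w) = -3*√(-73 + 1/(17 + w)) (c(w) = -3*√(1/(w + 17) - 73) = -3*√(1/(17 + w) - 73) = -3*√(-73 + 1/(17 + w)))
45971 + c(R(l(b(1)), -8)) = 45971 - 3*I*√(1240 + 73*(7*(-8) + 7*(5 + 1²)²))/√(17 + (7*(-8) + 7*(5 + 1²)²)) = 45971 - 3*I*√(1240 + 73*(-56 + 7*(5 + 1)²))/√(17 + (-56 + 7*(5 + 1)²)) = 45971 - 3*I*√(1240 + 73*(-56 + 7*6²))/√(17 + (-56 + 7*6²)) = 45971 - 3*I*√(1240 + 73*(-56 + 7*36))/√(17 + (-56 + 7*36)) = 45971 - 3*I*√(1240 + 73*(-56 + 252))/√(17 + (-56 + 252)) = 45971 - 3*I*√(1240 + 73*196)/√(17 + 196) = 45971 - 3*I*√213*√(1240 + 14308)/213 = 45971 - 3*26*I*√4899/213 = 45971 - 26*I*√4899/71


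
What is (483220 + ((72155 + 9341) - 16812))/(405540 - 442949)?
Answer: -547904/37409 ≈ -14.646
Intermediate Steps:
(483220 + ((72155 + 9341) - 16812))/(405540 - 442949) = (483220 + (81496 - 16812))/(-37409) = (483220 + 64684)*(-1/37409) = 547904*(-1/37409) = -547904/37409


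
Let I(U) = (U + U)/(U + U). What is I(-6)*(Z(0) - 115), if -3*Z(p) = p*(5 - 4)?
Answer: -115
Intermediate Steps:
I(U) = 1 (I(U) = (2*U)/((2*U)) = (2*U)*(1/(2*U)) = 1)
Z(p) = -p/3 (Z(p) = -p*(5 - 4)/3 = -p/3)
I(-6)*(Z(0) - 115) = 1*(-⅓*0 - 115) = 1*(0 - 115) = 1*(-115) = -115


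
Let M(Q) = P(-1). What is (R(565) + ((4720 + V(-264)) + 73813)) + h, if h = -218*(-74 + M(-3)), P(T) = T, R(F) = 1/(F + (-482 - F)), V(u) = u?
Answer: 45606357/482 ≈ 94619.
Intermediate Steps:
R(F) = -1/482 (R(F) = 1/(-482) = -1/482)
M(Q) = -1
h = 16350 (h = -218*(-74 - 1) = -218*(-75) = 16350)
(R(565) + ((4720 + V(-264)) + 73813)) + h = (-1/482 + ((4720 - 264) + 73813)) + 16350 = (-1/482 + (4456 + 73813)) + 16350 = (-1/482 + 78269) + 16350 = 37725657/482 + 16350 = 45606357/482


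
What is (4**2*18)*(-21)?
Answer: -6048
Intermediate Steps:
(4**2*18)*(-21) = (16*18)*(-21) = 288*(-21) = -6048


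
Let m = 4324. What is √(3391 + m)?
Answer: √7715 ≈ 87.835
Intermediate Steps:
√(3391 + m) = √(3391 + 4324) = √7715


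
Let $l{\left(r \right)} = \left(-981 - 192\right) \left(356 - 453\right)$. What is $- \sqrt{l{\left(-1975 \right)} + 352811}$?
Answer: $- 4 \sqrt{29162} \approx -683.08$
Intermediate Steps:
$l{\left(r \right)} = 113781$ ($l{\left(r \right)} = \left(-1173\right) \left(-97\right) = 113781$)
$- \sqrt{l{\left(-1975 \right)} + 352811} = - \sqrt{113781 + 352811} = - \sqrt{466592} = - 4 \sqrt{29162}$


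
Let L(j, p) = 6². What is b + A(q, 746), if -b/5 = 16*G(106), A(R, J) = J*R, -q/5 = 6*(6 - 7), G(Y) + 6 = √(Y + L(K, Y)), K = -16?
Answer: 22860 - 80*√142 ≈ 21907.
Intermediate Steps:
L(j, p) = 36
G(Y) = -6 + √(36 + Y) (G(Y) = -6 + √(Y + 36) = -6 + √(36 + Y))
q = 30 (q = -30*(6 - 7) = -30*(-1) = -5*(-6) = 30)
b = 480 - 80*√142 (b = -80*(-6 + √(36 + 106)) = -80*(-6 + √142) = -5*(-96 + 16*√142) = 480 - 80*√142 ≈ -473.31)
b + A(q, 746) = (480 - 80*√142) + 746*30 = (480 - 80*√142) + 22380 = 22860 - 80*√142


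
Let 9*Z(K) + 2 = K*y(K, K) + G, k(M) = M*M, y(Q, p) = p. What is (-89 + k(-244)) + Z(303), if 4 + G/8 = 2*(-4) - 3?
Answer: 626710/9 ≈ 69635.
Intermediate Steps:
k(M) = M**2
G = -120 (G = -32 + 8*(2*(-4) - 3) = -32 + 8*(-8 - 3) = -32 + 8*(-11) = -32 - 88 = -120)
Z(K) = -122/9 + K**2/9 (Z(K) = -2/9 + (K*K - 120)/9 = -2/9 + (K**2 - 120)/9 = -2/9 + (-120 + K**2)/9 = -2/9 + (-40/3 + K**2/9) = -122/9 + K**2/9)
(-89 + k(-244)) + Z(303) = (-89 + (-244)**2) + (-122/9 + (1/9)*303**2) = (-89 + 59536) + (-122/9 + (1/9)*91809) = 59447 + (-122/9 + 10201) = 59447 + 91687/9 = 626710/9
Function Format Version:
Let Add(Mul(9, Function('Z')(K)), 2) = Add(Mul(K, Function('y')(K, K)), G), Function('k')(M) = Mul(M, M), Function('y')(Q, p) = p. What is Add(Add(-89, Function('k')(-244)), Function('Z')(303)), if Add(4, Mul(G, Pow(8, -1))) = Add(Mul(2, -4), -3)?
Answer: Rational(626710, 9) ≈ 69635.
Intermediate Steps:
Function('k')(M) = Pow(M, 2)
G = -120 (G = Add(-32, Mul(8, Add(Mul(2, -4), -3))) = Add(-32, Mul(8, Add(-8, -3))) = Add(-32, Mul(8, -11)) = Add(-32, -88) = -120)
Function('Z')(K) = Add(Rational(-122, 9), Mul(Rational(1, 9), Pow(K, 2))) (Function('Z')(K) = Add(Rational(-2, 9), Mul(Rational(1, 9), Add(Mul(K, K), -120))) = Add(Rational(-2, 9), Mul(Rational(1, 9), Add(Pow(K, 2), -120))) = Add(Rational(-2, 9), Mul(Rational(1, 9), Add(-120, Pow(K, 2)))) = Add(Rational(-2, 9), Add(Rational(-40, 3), Mul(Rational(1, 9), Pow(K, 2)))) = Add(Rational(-122, 9), Mul(Rational(1, 9), Pow(K, 2))))
Add(Add(-89, Function('k')(-244)), Function('Z')(303)) = Add(Add(-89, Pow(-244, 2)), Add(Rational(-122, 9), Mul(Rational(1, 9), Pow(303, 2)))) = Add(Add(-89, 59536), Add(Rational(-122, 9), Mul(Rational(1, 9), 91809))) = Add(59447, Add(Rational(-122, 9), 10201)) = Add(59447, Rational(91687, 9)) = Rational(626710, 9)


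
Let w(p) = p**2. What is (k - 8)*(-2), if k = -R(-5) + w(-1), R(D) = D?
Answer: 4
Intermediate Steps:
k = 6 (k = -1*(-5) + (-1)**2 = 5 + 1 = 6)
(k - 8)*(-2) = (6 - 8)*(-2) = -2*(-2) = 4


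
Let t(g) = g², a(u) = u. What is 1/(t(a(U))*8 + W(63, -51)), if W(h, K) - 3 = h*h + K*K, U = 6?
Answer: 1/6861 ≈ 0.00014575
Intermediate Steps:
W(h, K) = 3 + K² + h² (W(h, K) = 3 + (h*h + K*K) = 3 + (h² + K²) = 3 + (K² + h²) = 3 + K² + h²)
1/(t(a(U))*8 + W(63, -51)) = 1/(6²*8 + (3 + (-51)² + 63²)) = 1/(36*8 + (3 + 2601 + 3969)) = 1/(288 + 6573) = 1/6861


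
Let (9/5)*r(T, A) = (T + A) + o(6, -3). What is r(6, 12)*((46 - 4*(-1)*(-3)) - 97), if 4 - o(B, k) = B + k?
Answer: -665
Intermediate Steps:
o(B, k) = 4 - B - k (o(B, k) = 4 - (B + k) = 4 + (-B - k) = 4 - B - k)
r(T, A) = 5/9 + 5*A/9 + 5*T/9 (r(T, A) = 5*((T + A) + (4 - 1*6 - 1*(-3)))/9 = 5*((A + T) + (4 - 6 + 3))/9 = 5*((A + T) + 1)/9 = 5*(1 + A + T)/9 = 5/9 + 5*A/9 + 5*T/9)
r(6, 12)*((46 - 4*(-1)*(-3)) - 97) = (5/9 + (5/9)*12 + (5/9)*6)*((46 - 4*(-1)*(-3)) - 97) = (5/9 + 20/3 + 10/3)*((46 - (-4)*(-3)) - 97) = 95*((46 - 1*12) - 97)/9 = 95*((46 - 12) - 97)/9 = 95*(34 - 97)/9 = (95/9)*(-63) = -665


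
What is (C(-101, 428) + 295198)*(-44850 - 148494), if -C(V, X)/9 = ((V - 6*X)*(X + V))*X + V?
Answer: -650057171957952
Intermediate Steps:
C(V, X) = -9*V - 9*X*(V + X)*(V - 6*X) (C(V, X) = -9*(((V - 6*X)*(X + V))*X + V) = -9*(((V - 6*X)*(V + X))*X + V) = -9*(((V + X)*(V - 6*X))*X + V) = -9*(X*(V + X)*(V - 6*X) + V) = -9*(V + X*(V + X)*(V - 6*X)) = -9*V - 9*X*(V + X)*(V - 6*X))
(C(-101, 428) + 295198)*(-44850 - 148494) = ((-9*(-101) + 54*428³ - 9*428*(-101)² + 45*(-101)*428²) + 295198)*(-44850 - 148494) = ((909 + 54*78402752 - 9*428*10201 + 45*(-101)*183184) + 295198)*(-193344) = ((909 + 4233748608 - 39294252 - 832571280) + 295198)*(-193344) = (3361883985 + 295198)*(-193344) = 3362179183*(-193344) = -650057171957952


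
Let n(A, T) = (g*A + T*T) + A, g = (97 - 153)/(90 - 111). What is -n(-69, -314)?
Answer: -98343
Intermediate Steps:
g = 8/3 (g = -56/(-21) = -56*(-1/21) = 8/3 ≈ 2.6667)
n(A, T) = T**2 + 11*A/3 (n(A, T) = (8*A/3 + T*T) + A = (8*A/3 + T**2) + A = (T**2 + 8*A/3) + A = T**2 + 11*A/3)
-n(-69, -314) = -((-314)**2 + (11/3)*(-69)) = -(98596 - 253) = -1*98343 = -98343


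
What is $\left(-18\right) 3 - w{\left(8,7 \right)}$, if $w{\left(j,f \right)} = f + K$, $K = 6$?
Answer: $-67$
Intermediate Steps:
$w{\left(j,f \right)} = 6 + f$ ($w{\left(j,f \right)} = f + 6 = 6 + f$)
$\left(-18\right) 3 - w{\left(8,7 \right)} = \left(-18\right) 3 - \left(6 + 7\right) = -54 - 13 = -67$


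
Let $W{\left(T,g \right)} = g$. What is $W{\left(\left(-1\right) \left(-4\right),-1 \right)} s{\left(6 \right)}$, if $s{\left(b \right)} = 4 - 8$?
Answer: $4$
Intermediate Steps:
$s{\left(b \right)} = -4$ ($s{\left(b \right)} = 4 - 8 = -4$)
$W{\left(\left(-1\right) \left(-4\right),-1 \right)} s{\left(6 \right)} = \left(-1\right) \left(-4\right) = 4$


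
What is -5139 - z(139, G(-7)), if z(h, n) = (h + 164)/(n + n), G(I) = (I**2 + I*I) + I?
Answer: -935601/182 ≈ -5140.7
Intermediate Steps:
G(I) = I + 2*I**2 (G(I) = (I**2 + I**2) + I = 2*I**2 + I = I + 2*I**2)
z(h, n) = (164 + h)/(2*n) (z(h, n) = (164 + h)/((2*n)) = (164 + h)*(1/(2*n)) = (164 + h)/(2*n))
-5139 - z(139, G(-7)) = -5139 - (164 + 139)/(2*((-7*(1 + 2*(-7))))) = -5139 - 303/(2*((-7*(1 - 14)))) = -5139 - 303/(2*((-7*(-13)))) = -5139 - 303/(2*91) = -5139 - 1*303/182 = -5139 - 303/182 = -935601/182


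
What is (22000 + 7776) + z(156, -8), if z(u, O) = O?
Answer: 29768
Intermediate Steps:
(22000 + 7776) + z(156, -8) = (22000 + 7776) - 8 = 29776 - 8 = 29768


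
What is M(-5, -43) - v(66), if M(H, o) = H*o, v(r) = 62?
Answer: 153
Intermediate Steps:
M(-5, -43) - v(66) = -5*(-43) - 1*62 = 215 - 62 = 153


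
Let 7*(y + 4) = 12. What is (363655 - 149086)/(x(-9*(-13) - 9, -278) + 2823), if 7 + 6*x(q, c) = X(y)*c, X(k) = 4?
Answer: 429138/5273 ≈ 81.384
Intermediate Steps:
y = -16/7 (y = -4 + (⅐)*12 = -4 + 12/7 = -16/7 ≈ -2.2857)
x(q, c) = -7/6 + 2*c/3 (x(q, c) = -7/6 + (4*c)/6 = -7/6 + 2*c/3)
(363655 - 149086)/(x(-9*(-13) - 9, -278) + 2823) = (363655 - 149086)/((-7/6 + (⅔)*(-278)) + 2823) = 214569/((-7/6 - 556/3) + 2823) = 214569/(-373/2 + 2823) = 214569/(5273/2) = 214569*(2/5273) = 429138/5273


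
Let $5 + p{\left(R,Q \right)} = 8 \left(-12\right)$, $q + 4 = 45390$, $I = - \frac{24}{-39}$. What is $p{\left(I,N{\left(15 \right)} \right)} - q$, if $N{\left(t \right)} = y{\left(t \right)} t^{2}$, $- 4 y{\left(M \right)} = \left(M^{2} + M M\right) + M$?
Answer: $-45487$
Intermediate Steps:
$I = \frac{8}{13}$ ($I = \left(-24\right) \left(- \frac{1}{39}\right) = \frac{8}{13} \approx 0.61539$)
$y{\left(M \right)} = - \frac{M^{2}}{2} - \frac{M}{4}$ ($y{\left(M \right)} = - \frac{\left(M^{2} + M M\right) + M}{4} = - \frac{\left(M^{2} + M^{2}\right) + M}{4} = - \frac{2 M^{2} + M}{4} = - \frac{M + 2 M^{2}}{4} = - \frac{M^{2}}{2} - \frac{M}{4}$)
$q = 45386$ ($q = -4 + 45390 = 45386$)
$N{\left(t \right)} = - \frac{t^{3} \left(1 + 2 t\right)}{4}$ ($N{\left(t \right)} = - \frac{t \left(1 + 2 t\right)}{4} t^{2} = - \frac{t^{3} \left(1 + 2 t\right)}{4}$)
$p{\left(R,Q \right)} = -101$ ($p{\left(R,Q \right)} = -5 + 8 \left(-12\right) = -5 - 96 = -101$)
$p{\left(I,N{\left(15 \right)} \right)} - q = -101 - 45386 = -45487$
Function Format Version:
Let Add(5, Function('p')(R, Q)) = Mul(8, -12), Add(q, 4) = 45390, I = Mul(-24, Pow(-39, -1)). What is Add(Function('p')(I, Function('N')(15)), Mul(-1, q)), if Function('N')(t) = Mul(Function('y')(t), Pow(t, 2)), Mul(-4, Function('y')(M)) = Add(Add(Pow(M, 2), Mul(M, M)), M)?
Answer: -45487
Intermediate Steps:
I = Rational(8, 13) (I = Mul(-24, Rational(-1, 39)) = Rational(8, 13) ≈ 0.61539)
Function('y')(M) = Add(Mul(Rational(-1, 2), Pow(M, 2)), Mul(Rational(-1, 4), M)) (Function('y')(M) = Mul(Rational(-1, 4), Add(Add(Pow(M, 2), Mul(M, M)), M)) = Mul(Rational(-1, 4), Add(Add(Pow(M, 2), Pow(M, 2)), M)) = Mul(Rational(-1, 4), Add(Mul(2, Pow(M, 2)), M)) = Mul(Rational(-1, 4), Add(M, Mul(2, Pow(M, 2)))) = Add(Mul(Rational(-1, 2), Pow(M, 2)), Mul(Rational(-1, 4), M)))
q = 45386 (q = Add(-4, 45390) = 45386)
Function('N')(t) = Mul(Rational(-1, 4), Pow(t, 3), Add(1, Mul(2, t))) (Function('N')(t) = Mul(Mul(Rational(-1, 4), t, Add(1, Mul(2, t))), Pow(t, 2)) = Mul(Rational(-1, 4), Pow(t, 3), Add(1, Mul(2, t))))
Function('p')(R, Q) = -101 (Function('p')(R, Q) = Add(-5, Mul(8, -12)) = Add(-5, -96) = -101)
Add(Function('p')(I, Function('N')(15)), Mul(-1, q)) = Add(-101, Mul(-1, 45386)) = Add(-101, -45386) = -45487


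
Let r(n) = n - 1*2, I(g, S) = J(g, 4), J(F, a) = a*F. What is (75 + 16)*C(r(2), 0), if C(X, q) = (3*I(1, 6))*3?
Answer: 3276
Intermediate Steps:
J(F, a) = F*a
I(g, S) = 4*g (I(g, S) = g*4 = 4*g)
r(n) = -2 + n (r(n) = n - 2 = -2 + n)
C(X, q) = 36 (C(X, q) = (3*(4*1))*3 = (3*4)*3 = 12*3 = 36)
(75 + 16)*C(r(2), 0) = (75 + 16)*36 = 91*36 = 3276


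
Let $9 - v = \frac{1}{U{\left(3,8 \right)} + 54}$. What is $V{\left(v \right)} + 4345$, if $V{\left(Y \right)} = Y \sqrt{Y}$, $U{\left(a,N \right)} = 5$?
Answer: $4345 + \frac{530 \sqrt{31270}}{3481} \approx 4371.9$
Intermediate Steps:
$v = \frac{530}{59}$ ($v = 9 - \frac{1}{5 + 54} = 9 - \frac{1}{59} = \frac{530}{59} \approx 8.983$)
$V{\left(Y \right)} = Y^{\frac{3}{2}}$
$V{\left(v \right)} + 4345 = \left(\frac{530}{59}\right)^{\frac{3}{2}} + 4345 = \frac{530 \sqrt{31270}}{3481} + 4345 = 4345 + \frac{530 \sqrt{31270}}{3481}$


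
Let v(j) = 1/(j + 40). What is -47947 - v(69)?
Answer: -5226224/109 ≈ -47947.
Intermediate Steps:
v(j) = 1/(40 + j)
-47947 - v(69) = -47947 - 1/(40 + 69) = -47947 - 1/109 = -5226224/109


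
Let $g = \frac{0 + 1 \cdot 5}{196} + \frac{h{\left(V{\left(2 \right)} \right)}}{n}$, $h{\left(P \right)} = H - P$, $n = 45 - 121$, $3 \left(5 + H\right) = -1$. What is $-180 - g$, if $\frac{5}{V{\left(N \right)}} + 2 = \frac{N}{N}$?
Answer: $- \frac{1005647}{5586} \approx -180.03$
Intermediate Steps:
$H = - \frac{16}{3}$ ($H = -5 + \frac{1}{3} \left(-1\right) = -5 - \frac{1}{3} = - \frac{16}{3} \approx -5.3333$)
$V{\left(N \right)} = -5$ ($V{\left(N \right)} = \frac{5}{-2 + \frac{N}{N}} = \frac{5}{-2 + 1} = \frac{5}{-1} = 5 \left(-1\right) = -5$)
$n = -76$ ($n = 45 - 121 = -76$)
$h{\left(P \right)} = - \frac{16}{3} - P$
$g = \frac{167}{5586}$ ($g = \frac{0 + 1 \cdot 5}{196} + \frac{- \frac{16}{3} - -5}{-76} = \left(0 + 5\right) \frac{1}{196} + \left(- \frac{16}{3} + 5\right) \left(- \frac{1}{76}\right) = 5 \cdot \frac{1}{196} - - \frac{1}{228} = \frac{5}{196} + \frac{1}{228} = \frac{167}{5586} \approx 0.029896$)
$-180 - g = -180 - \frac{167}{5586} = - \frac{1005647}{5586}$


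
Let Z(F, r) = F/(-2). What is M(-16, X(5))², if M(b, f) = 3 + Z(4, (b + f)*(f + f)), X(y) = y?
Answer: 1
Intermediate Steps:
Z(F, r) = -F/2 (Z(F, r) = F*(-½) = -F/2)
M(b, f) = 1 (M(b, f) = 3 - ½*4 = 3 - 2 = 1)
M(-16, X(5))² = 1² = 1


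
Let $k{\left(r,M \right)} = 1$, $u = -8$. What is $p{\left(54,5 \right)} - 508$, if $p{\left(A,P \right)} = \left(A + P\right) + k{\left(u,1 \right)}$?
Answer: $-448$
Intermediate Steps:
$p{\left(A,P \right)} = 1 + A + P$ ($p{\left(A,P \right)} = \left(A + P\right) + 1 = 1 + A + P$)
$p{\left(54,5 \right)} - 508 = \left(1 + 54 + 5\right) - 508 = 60 - 508 = -448$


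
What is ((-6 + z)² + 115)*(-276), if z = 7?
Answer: -32016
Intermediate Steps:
((-6 + z)² + 115)*(-276) = ((-6 + 7)² + 115)*(-276) = (1² + 115)*(-276) = (1 + 115)*(-276) = 116*(-276) = -32016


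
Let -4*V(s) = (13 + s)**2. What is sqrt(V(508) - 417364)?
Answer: I*sqrt(1940897)/2 ≈ 696.58*I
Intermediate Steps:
V(s) = -(13 + s)**2/4
sqrt(V(508) - 417364) = sqrt(-(13 + 508)**2/4 - 417364) = sqrt(-1/4*521**2 - 417364) = sqrt(-1/4*271441 - 417364) = sqrt(-271441/4 - 417364) = sqrt(-1940897/4) = I*sqrt(1940897)/2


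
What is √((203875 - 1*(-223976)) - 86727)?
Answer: 2*√85281 ≈ 584.06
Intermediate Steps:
√((203875 - 1*(-223976)) - 86727) = √((203875 + 223976) - 86727) = √(427851 - 86727) = √341124 = 2*√85281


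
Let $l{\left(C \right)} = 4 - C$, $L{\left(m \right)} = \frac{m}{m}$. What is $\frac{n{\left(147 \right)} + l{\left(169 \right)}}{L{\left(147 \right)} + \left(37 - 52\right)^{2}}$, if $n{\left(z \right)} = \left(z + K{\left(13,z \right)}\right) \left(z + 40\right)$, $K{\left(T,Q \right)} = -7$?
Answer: $\frac{26015}{226} \approx 115.11$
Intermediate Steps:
$L{\left(m \right)} = 1$
$n{\left(z \right)} = \left(-7 + z\right) \left(40 + z\right)$ ($n{\left(z \right)} = \left(z - 7\right) \left(z + 40\right) = \left(-7 + z\right) \left(40 + z\right)$)
$\frac{n{\left(147 \right)} + l{\left(169 \right)}}{L{\left(147 \right)} + \left(37 - 52\right)^{2}} = \frac{\left(-280 + 147^{2} + 33 \cdot 147\right) + \left(4 - 169\right)}{1 + \left(37 - 52\right)^{2}} = \frac{\left(-280 + 21609 + 4851\right) + \left(4 - 169\right)}{1 + \left(-15\right)^{2}} = \frac{26180 - 165}{1 + 225} = \frac{26015}{226}$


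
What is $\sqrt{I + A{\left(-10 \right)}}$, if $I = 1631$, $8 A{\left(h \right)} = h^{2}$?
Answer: $\frac{\sqrt{6574}}{2} \approx 40.54$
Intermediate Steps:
$A{\left(h \right)} = \frac{h^{2}}{8}$
$\sqrt{I + A{\left(-10 \right)}} = \sqrt{1631 + \frac{\left(-10\right)^{2}}{8}} = \sqrt{1631 + \frac{1}{8} \cdot 100} = \sqrt{1631 + \frac{25}{2}} = \sqrt{\frac{3287}{2}} = \frac{\sqrt{6574}}{2}$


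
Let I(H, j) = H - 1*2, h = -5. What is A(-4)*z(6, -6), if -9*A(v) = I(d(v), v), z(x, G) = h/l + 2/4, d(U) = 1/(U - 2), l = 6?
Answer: -13/162 ≈ -0.080247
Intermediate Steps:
d(U) = 1/(-2 + U)
z(x, G) = -1/3 (z(x, G) = -5/6 + 2/4 = -5*1/6 + 2*(1/4) = -5/6 + 1/2 = -1/3)
I(H, j) = -2 + H (I(H, j) = H - 2 = -2 + H)
A(v) = 2/9 - 1/(9*(-2 + v)) (A(v) = -(-2 + 1/(-2 + v))/9 = 2/9 - 1/(9*(-2 + v)))
A(-4)*z(6, -6) = ((-5 + 2*(-4))/(9*(-2 - 4)))*(-1/3) = ((1/9)*(-5 - 8)/(-6))*(-1/3) = ((1/9)*(-1/6)*(-13))*(-1/3) = (13/54)*(-1/3) = -13/162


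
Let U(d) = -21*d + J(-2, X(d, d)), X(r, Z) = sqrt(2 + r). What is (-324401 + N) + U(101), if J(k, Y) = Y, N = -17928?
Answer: -344450 + sqrt(103) ≈ -3.4444e+5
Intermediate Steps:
U(d) = sqrt(2 + d) - 21*d (U(d) = -21*d + sqrt(2 + d) = sqrt(2 + d) - 21*d)
(-324401 + N) + U(101) = (-324401 - 17928) + (sqrt(2 + 101) - 21*101) = -342329 + (sqrt(103) - 2121) = -342329 + (-2121 + sqrt(103)) = -344450 + sqrt(103)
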